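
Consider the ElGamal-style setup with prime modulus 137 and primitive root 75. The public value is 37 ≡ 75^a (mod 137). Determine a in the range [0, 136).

34

Baby-step giant-step with m = ceil(sqrt(136)) = 12.
Baby table (75^j mod 137 for j=0..11):
  0:1  1:75  2:8  3:52  4:64  5:5  6:101  7:40
  8:123  9:46  10:25  11:94
Giant step factor: 75^(-12) ≡ 87 (mod 137).
Scan 37·87^i mod 137 for i = 0, 1, …:
  i=0: 37   i=1: 68   i=2: 25
Match at i=2, j=10: a = 2·12 + 10 = 34.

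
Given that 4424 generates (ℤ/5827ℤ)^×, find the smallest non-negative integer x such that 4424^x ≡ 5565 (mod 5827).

137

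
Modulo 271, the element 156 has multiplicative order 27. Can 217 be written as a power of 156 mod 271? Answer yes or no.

yes

217 ∈ ⟨156⟩ iff 217^27 ≡ 1 (mod 271), since |⟨156⟩| = 27.
217^27 mod 271 = 1.
Since 1 = 1, 217 lies in the subgroup.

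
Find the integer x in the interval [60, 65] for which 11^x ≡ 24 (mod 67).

60

Compute 11^60 mod 67 = 24, then multiply by 11 repeatedly:
  11^60=24
Found 24 at exponent 60.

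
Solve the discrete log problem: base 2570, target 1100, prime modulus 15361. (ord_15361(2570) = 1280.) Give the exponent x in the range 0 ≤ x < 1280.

Baby-step giant-step with m = ceil(sqrt(1280)) = 36.
Baby table (2570^j mod 15361 for j=0..35):
  0:1  1:2570  2:15031  3:12116  4:1373  5:10941  6:7740  7:14666
  8:11087  9:14296  10:12569  11:13508  12:15061  13:12411  14:6834  15:5757
  16:2847  17:4954  18:12872  19:8807  20:7237  21:12280  22:8106  23:2904
  24:13195  25:9423  26:8174  27:8693  28:6116  29:3817  30:9372  31:15353
  32:10162  33:2640  34:10599  35:4377
Giant step factor: 2570^(-36) ≡ 4448 (mod 15361).
Scan 1100·4448^i mod 15361 for i = 0, 1, …:
  i=0: 1100   i=1: 8002   i=2: 1459   i=3: 7290
  i=4: 14210   i=5: 10926   i=6: 12005   i=7: 3404
  i=8: 10407   i=9: 7643     …   i=25: 6772
  i=26: 14296
Match at i=26, j=9: x = 26·36 + 9 = 945.

945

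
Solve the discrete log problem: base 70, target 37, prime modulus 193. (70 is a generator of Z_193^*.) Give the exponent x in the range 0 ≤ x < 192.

47

Baby-step giant-step with m = ceil(sqrt(192)) = 14.
Baby table (70^j mod 193 for j=0..13):
  0:1  1:70  2:75  3:39  4:28  5:30  6:170  7:127
  8:12  9:68  10:128  11:82  12:143  13:167
Giant step factor: 70^(-14) ≡ 93 (mod 193).
Scan 37·93^i mod 193 for i = 0, 1, …:
  i=0: 37   i=1: 160   i=2: 19   i=3: 30
Match at i=3, j=5: x = 3·14 + 5 = 47.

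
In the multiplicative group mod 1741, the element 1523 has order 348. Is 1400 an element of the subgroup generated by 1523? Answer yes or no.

yes

1400 ∈ ⟨1523⟩ iff 1400^348 ≡ 1 (mod 1741), since |⟨1523⟩| = 348.
1400^348 mod 1741 = 1.
Since 1 = 1, 1400 lies in the subgroup.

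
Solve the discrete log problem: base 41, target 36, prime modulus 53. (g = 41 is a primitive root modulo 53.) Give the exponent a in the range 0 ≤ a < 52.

32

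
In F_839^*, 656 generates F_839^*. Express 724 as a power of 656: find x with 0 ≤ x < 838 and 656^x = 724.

203

Baby-step giant-step with m = ceil(sqrt(838)) = 29.
Baby table (656^j mod 839 for j=0..28):
  0:1  1:656  2:768  3:408  4:7  5:397  6:342  7:339
  8:49  9:262  10:716  11:695  12:343  13:156  14:817  15:670
  16:723  17:253  18:685  19:495  20:27  21:93  22:600  23:109
  24:189  25:651  26:5  27:763  28:484
Giant step factor: 656^(-29) ≡ 642 (mod 839).
Scan 724·642^i mod 839 for i = 0, 1, …:
  i=0: 724   i=1: 2   i=2: 445   i=3: 430
  i=4: 29   i=5: 160   i=6: 362   i=7: 1
Match at i=7, j=0: x = 7·29 + 0 = 203.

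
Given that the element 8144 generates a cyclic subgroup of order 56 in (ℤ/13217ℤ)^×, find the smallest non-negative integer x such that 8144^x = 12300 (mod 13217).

44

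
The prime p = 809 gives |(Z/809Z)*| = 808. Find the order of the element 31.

808

The order of 31 must divide p − 1 = 808 = 2^3 · 101.
Divisors: 1, 2, 4, 8, 101, 202, 404, 808.
Check each in increasing order: 31^1 ≡ 31;  31^2 ≡ 152;  31^4 ≡ 452;  31^8 ≡ 436;  31^101 ≡ 239;  31^202 ≡ 491;  31^404 ≡ 808;  31^808 ≡ 1.
Smallest exponent giving 1 is 808.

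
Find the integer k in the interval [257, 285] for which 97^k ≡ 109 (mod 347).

274

Compute 97^257 mod 347 = 65, then multiply by 97 repeatedly:
  97^257=65  97^258=59  97^259=171  97^260=278  97^261=247
  97^262=16  97^263=164  97^264=293  97^265=314  97^266=269
  97^267=68  97^268=3  97^269=291  97^270=120  97^271=189
  97^272=289  97^273=273  97^274=109
Found 109 at exponent 274.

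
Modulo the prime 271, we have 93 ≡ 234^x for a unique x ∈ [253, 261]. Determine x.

Compute 234^253 mod 271 = 26, then multiply by 234 repeatedly:
  234^253=26  234^254=122  234^255=93
Found 93 at exponent 255.

255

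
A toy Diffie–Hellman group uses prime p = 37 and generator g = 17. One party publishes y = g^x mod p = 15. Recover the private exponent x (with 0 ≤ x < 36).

Successive powers of 17 modulo 37:
  17^0=1  17^1=17  17^2=30  17^3=29  17^4=12  17^5=19
  17^6=27  17^7=15
So 17^7 ≡ 15 (mod 37), giving x = 7.

7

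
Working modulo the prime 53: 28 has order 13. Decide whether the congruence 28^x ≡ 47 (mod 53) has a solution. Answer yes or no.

yes

47 ∈ ⟨28⟩ iff 47^13 ≡ 1 (mod 53), since |⟨28⟩| = 13.
47^13 mod 53 = 1.
Since 1 = 1, 47 lies in the subgroup.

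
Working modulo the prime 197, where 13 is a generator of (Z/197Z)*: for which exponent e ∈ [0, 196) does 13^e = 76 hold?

Baby-step giant-step with m = ceil(sqrt(196)) = 14.
Baby table (13^j mod 197 for j=0..13):
  0:1  1:13  2:169  3:30  4:193  5:145  6:112  7:77
  8:16  9:11  10:143  11:86  12:133  13:153
Giant step factor: 13^(-14) ≡ 83 (mod 197).
Scan 76·83^i mod 197 for i = 0, 1, …:
  i=0: 76   i=1: 4   i=2: 135   i=3: 173
  i=4: 175   i=5: 144   i=6: 132   i=7: 121
  i=8: 193
Match at i=8, j=4: e = 8·14 + 4 = 116.

116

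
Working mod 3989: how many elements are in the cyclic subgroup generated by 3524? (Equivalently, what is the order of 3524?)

997

The order of 3524 must divide p − 1 = 3988 = 2^2 · 997.
Divisors: 1, 2, 4, 997, 1994, 3988.
Check each in increasing order: 3524^1 ≡ 3524;  3524^2 ≡ 819;  3524^4 ≡ 609;  3524^997 ≡ 1.
Smallest exponent giving 1 is 997.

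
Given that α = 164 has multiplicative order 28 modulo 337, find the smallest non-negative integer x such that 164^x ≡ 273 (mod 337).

2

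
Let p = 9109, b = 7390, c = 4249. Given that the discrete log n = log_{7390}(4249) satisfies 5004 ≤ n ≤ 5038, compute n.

Compute 7390^5004 mod 9109 = 195, then multiply by 7390 repeatedly:
  7390^5004=195  7390^5005=1828  7390^5006=273  7390^5007=4381  7390^5008=2204
  7390^5009=668  7390^5010=8551  7390^5011=2757  7390^5012=6506  7390^5013=2038
  7390^5014=3643  7390^5015=4675  7390^5016=6922  7390^5017=6545  7390^5018=7869
  7390^5019=54  7390^5020=7373  7390^5021=5541  7390^5022=3035  7390^5023=2292
  7390^5024=4249
Found 4249 at exponent 5024.

5024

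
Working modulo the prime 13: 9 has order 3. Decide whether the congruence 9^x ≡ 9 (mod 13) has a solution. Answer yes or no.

9 ∈ ⟨9⟩ iff 9^3 ≡ 1 (mod 13), since |⟨9⟩| = 3.
9^3 mod 13 = 1.
Since 1 = 1, 9 lies in the subgroup.

yes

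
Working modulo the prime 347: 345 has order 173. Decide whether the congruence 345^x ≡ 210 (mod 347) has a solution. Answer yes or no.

210 ∈ ⟨345⟩ iff 210^173 ≡ 1 (mod 347), since |⟨345⟩| = 173.
210^173 mod 347 = 346.
Since 346 ≠ 1, 210 does not lie in the subgroup.

no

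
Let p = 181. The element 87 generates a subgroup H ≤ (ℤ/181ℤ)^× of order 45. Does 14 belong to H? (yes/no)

yes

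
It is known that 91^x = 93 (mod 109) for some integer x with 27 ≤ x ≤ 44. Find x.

42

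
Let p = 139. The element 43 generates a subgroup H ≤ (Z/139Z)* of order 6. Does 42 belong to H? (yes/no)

⟨43⟩ has order 6; its elements mod 139 are {1, 42, 43, 96, 97, 138}.
42 is in this set.

yes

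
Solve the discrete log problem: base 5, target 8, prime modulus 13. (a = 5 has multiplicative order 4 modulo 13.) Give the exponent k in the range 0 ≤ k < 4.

3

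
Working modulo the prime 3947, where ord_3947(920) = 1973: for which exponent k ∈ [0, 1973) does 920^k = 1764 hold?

Baby-step giant-step with m = ceil(sqrt(1973)) = 45.
Baby table (920^j mod 3947 for j=0..44):
  0:1  1:920  2:1742  3:158  4:3268  5:2893  6:1282  7:3234
  8:3189  9:1259  10:1809  11:2593  12:1572  13:1638  14:3153  15:3662
  16:2249  17:852  18:2334  19:112  20:418  21:1701  22:1908  23:2892
  24:362  25:1492  26:3031  27:1938  28:2863  29:1311  30:2285  31:2396
  32:1894  33:1853  34:3603  35:3227  36:696  37:906  38:703  39:3399
  40:1056  41:558  42:250  43:1074  44:1330
Giant step factor: 920^(-45) ≡ 921 (mod 3947).
Scan 1764·921^i mod 3947 for i = 0, 1, …:
  i=0: 1764   i=1: 2427   i=2: 1265   i=3: 700
  i=4: 1339   i=5: 1755   i=6: 2032   i=7: 594
  i=8: 2388   i=9: 869     …   i=41: 1451
  i=42: 2285
Match at i=42, j=30: k = 42·45 + 30 = 1920.

1920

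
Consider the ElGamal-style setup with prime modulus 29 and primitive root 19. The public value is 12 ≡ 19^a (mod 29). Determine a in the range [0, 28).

7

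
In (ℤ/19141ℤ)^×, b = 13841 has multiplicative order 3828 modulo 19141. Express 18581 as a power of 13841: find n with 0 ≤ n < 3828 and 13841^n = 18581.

Baby-step giant-step with m = ceil(sqrt(3828)) = 62.
Baby table (13841^j mod 19141 for j=0..61):
  0:1  1:13841  2:10153  3:13592  4:9124  5:12107  6:12673  7:18010
  8:3167  9:1557  10:16812  11:16896  12:11939  13:3446  14:15855  15:16631
  16:5  17:11782  18:12483  19:10537  20:7338  21:3112  22:5942  23:13486
  24:15835  25:7785  26:7496  27:7916  28:2272  29:17230  30:2711  31:6591
  32:25  33:1487  34:4992  35:14403  36:17549  37:15560  38:10569  39:10007
  40:2611  41:643  42:18339  43:1298  44:11360  45:9586  46:13555  47:13814
  48:125  49:7435  50:5819  51:14592  52:11181  53:1236  54:14563  55:11753
  56:13055  57:3215  58:15131  59:6490  60:18518  61:9648
Giant step factor: 13841^(-62) ≡ 6662 (mod 19141).
Scan 18581·6662^i mod 19141 for i = 0, 1, …:
  i=0: 18581   i=1: 1775   i=2: 15053   i=3: 3387
  i=4: 16096   i=5: 3670   i=6: 6483   i=7: 7650
  i=8: 10958   i=9: 17563     …   i=18: 1159
  i=19: 7435
Match at i=19, j=49: n = 19·62 + 49 = 1227.

1227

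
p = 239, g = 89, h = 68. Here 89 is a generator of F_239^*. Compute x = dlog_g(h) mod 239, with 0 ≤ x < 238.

108

Baby-step giant-step with m = ceil(sqrt(238)) = 16.
Baby table (89^j mod 239 for j=0..15):
  0:1  1:89  2:34  3:158  4:200  5:114  6:108  7:52
  8:87  9:95  10:90  11:123  12:192  13:119  14:75  15:222
Giant step factor: 89^(-16) ≡ 121 (mod 239).
Scan 68·121^i mod 239 for i = 0, 1, …:
  i=0: 68   i=1: 102   i=2: 153   i=3: 110
  i=4: 165   i=5: 128   i=6: 192
Match at i=6, j=12: x = 6·16 + 12 = 108.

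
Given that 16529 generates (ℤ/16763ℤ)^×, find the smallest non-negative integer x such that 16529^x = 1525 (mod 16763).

2732

Baby-step giant-step with m = ceil(sqrt(16762)) = 130.
Baby table (16529^j mod 16763 for j=0..129):
  0:1  1:16529  2:4467  3:10791  4:6119  5:9772  6:9883  7:672
  8:10382  9:1247  10:9936  11:5033  12:12451  13:3228  14:15746  15:3296
  16:16597  17:5318  18:12813  19:2335  20:6789  21:3859  22:2196  23:5789
  24:3177  25:10917  26:10161  27:2672  28:11746  29:568  30:1192  31:6043
  32:10793  33:5651  34:1943  35:14702  36:12910  37:13163  38:4250  39:11280
  40:9034  41:14945  42:6337  43:9049  44:11435  45:6290  46:3284  47:2642
  48:2003  49:662  50:12722  51:6866  52:2604  53:10895  54:15309  55:4976
  56:9026  57:54  58:4127  59:6536  60:12772  61:11929  62:8035  63:14029
  64:2762  65:7449  66:286  67:128  68:3574  69:1834  70:6682  71:12134
  72:10354  73:7799  74:2201  75:4619  76:8749  77:14583  78:7230  79:1243
  80:10872  81:3928  82:2813  83:12278  84:10184  85:14053  86:13909  87:14079
  88:7825  89:12880  90:3420  91:4344  92:6047  93:9857  94:6756  95:11581
  96:5652  97:1709  98:2406  99:6938  100:2519  101:14022  102:4400  103:9706
  104:8564  105:7584  106:2222  107:16468  108:1978  109:6512  110:1625  111:5299
  112:496  113:1277  114:2916  115:4939  116:921  117:2405  118:7172  119:14815
  120:3231  121:15044  122:16697  123:15444  124:6912  125:8603  126:15221  127:8805
  128:1479  129:5937
Giant step factor: 16529^(-130) ≡ 14270 (mod 16763).
Scan 1525·14270^i mod 16763 for i = 0, 1, …:
  i=0: 1525   i=1: 3376   i=2: 15421   i=3: 9769
  i=4: 2522   i=5: 15542   i=6: 9850   i=7: 1745
  i=8: 8095   i=9: 1817     …   i=20: 14744
  i=21: 4467
Match at i=21, j=2: x = 21·130 + 2 = 2732.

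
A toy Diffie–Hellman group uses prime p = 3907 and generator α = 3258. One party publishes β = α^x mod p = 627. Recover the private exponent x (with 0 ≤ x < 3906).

857

Baby-step giant-step with m = ceil(sqrt(3906)) = 63.
Baby table (3258^j mod 3907 for j=0..62):
  0:1  1:3258  2:3152  3:1620  4:3510  5:3698  6:2803  7:1515
  8:1329  9:926  10:704  11:223  12:3739  13:3543  14:1816  15:1330
  16:277  17:3856  18:1843  19:3342  20:3334  21:712  22:2845  23:1606
  24:875  25:2547  26:3565  27:3166  28:348  29:754  30:2936  31:1152
  32:2496  33:1501  34:2601  35:3682  36:1466  37:1874  38:2758  39:3371
  40:141  41:2259  42:2941  43:1814  44:2628  45:1787  46:616  47:2637
  48:3760  49:1635  50:1589  51:187  52:3661  53:3374  54:2101  55:3901
  56:3894  57:623  58:2001  59:2382  60:1254  61:2717  62:2631
Giant step factor: 3258^(-63) ≡ 1050 (mod 3907).
Scan 627·1050^i mod 3907 for i = 0, 1, …:
  i=0: 627   i=1: 1974   i=2: 1990   i=3: 3162
  i=4: 3057   i=5: 2203   i=6: 206   i=7: 1415
  i=8: 1090   i=9: 3656   i=10: 2126   i=11: 1403
  i=12: 211   i=13: 2758
Match at i=13, j=38: x = 13·63 + 38 = 857.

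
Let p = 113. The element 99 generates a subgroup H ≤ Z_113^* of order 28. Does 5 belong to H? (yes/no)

5 ∈ ⟨99⟩ iff 5^28 ≡ 1 (mod 113), since |⟨99⟩| = 28.
5^28 mod 113 = 15.
Since 15 ≠ 1, 5 does not lie in the subgroup.

no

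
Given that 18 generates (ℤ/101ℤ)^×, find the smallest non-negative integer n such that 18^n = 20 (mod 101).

34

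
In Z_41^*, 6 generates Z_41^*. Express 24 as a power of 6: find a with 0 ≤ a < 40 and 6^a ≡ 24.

Successive powers of 6 modulo 41:
  6^0=1  6^1=6  6^2=36  6^3=11  6^4=25  6^5=27
  6^6=39  6^7=29  6^8=10  6^9=19  6^10=32  6^11=28
  6^12=4  6^13=24
So 6^13 ≡ 24 (mod 41), giving a = 13.

13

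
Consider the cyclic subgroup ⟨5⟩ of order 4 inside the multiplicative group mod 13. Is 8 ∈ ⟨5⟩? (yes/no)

⟨5⟩ has order 4; its elements mod 13 are {1, 5, 8, 12}.
8 is in this set.

yes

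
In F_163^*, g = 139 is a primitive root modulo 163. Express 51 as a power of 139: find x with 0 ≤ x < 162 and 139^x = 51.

Baby-step giant-step with m = ceil(sqrt(162)) = 13.
Baby table (139^j mod 163 for j=0..12):
  0:1  1:139  2:87  3:31  4:71  5:89  6:146  7:82
  8:151  9:125  10:97  11:117  12:126
Giant step factor: 139^(-13) ≡ 67 (mod 163).
Scan 51·67^i mod 163 for i = 0, 1, …:
  i=0: 51   i=1: 157   i=2: 87
Match at i=2, j=2: x = 2·13 + 2 = 28.

28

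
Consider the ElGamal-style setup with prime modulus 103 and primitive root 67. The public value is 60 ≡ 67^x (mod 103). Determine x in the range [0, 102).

2

Baby-step giant-step with m = ceil(sqrt(102)) = 11.
Baby table (67^j mod 103 for j=0..10):
  0:1  1:67  2:60  3:3  4:98  5:77  6:9  7:88
  8:25  9:27  10:58
Giant step factor: 67^(-11) ≡ 11 (mod 103).
Scan 60·11^i mod 103 for i = 0, 1, …:
  i=0: 60
Match at i=0, j=2: x = 0·11 + 2 = 2.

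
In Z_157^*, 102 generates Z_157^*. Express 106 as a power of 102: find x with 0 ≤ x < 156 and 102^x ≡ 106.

136

Baby-step giant-step with m = ceil(sqrt(156)) = 13.
Baby table (102^j mod 157 for j=0..12):
  0:1  1:102  2:42  3:45  4:37  5:6  6:141  7:95
  8:113  9:65  10:36  11:61  12:99
Giant step factor: 102^(-13) ≡ 22 (mod 157).
Scan 106·22^i mod 157 for i = 0, 1, …:
  i=0: 106   i=1: 134   i=2: 122   i=3: 15
  i=4: 16   i=5: 38   i=6: 51   i=7: 23
  i=8: 35   i=9: 142   i=10: 141
Match at i=10, j=6: x = 10·13 + 6 = 136.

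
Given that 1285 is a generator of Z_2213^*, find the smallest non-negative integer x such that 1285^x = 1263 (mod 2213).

1773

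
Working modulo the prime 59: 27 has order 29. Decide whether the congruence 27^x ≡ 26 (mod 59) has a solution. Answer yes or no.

yes

26 ∈ ⟨27⟩ iff 26^29 ≡ 1 (mod 59), since |⟨27⟩| = 29.
26^29 mod 59 = 1.
Since 1 = 1, 26 lies in the subgroup.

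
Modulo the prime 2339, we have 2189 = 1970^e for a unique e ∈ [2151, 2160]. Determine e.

Compute 1970^2151 mod 2339 = 1864, then multiply by 1970 repeatedly:
  1970^2151=1864  1970^2152=2189
Found 2189 at exponent 2152.

2152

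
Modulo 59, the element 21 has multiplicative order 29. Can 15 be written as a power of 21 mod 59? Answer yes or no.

15 ∈ ⟨21⟩ iff 15^29 ≡ 1 (mod 59), since |⟨21⟩| = 29.
15^29 mod 59 = 1.
Since 1 = 1, 15 lies in the subgroup.

yes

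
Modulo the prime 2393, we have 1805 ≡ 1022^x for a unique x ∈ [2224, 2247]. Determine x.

2245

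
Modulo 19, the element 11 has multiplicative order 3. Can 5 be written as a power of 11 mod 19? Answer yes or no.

5 ∈ ⟨11⟩ iff 5^3 ≡ 1 (mod 19), since |⟨11⟩| = 3.
5^3 mod 19 = 11.
Since 11 ≠ 1, 5 does not lie in the subgroup.

no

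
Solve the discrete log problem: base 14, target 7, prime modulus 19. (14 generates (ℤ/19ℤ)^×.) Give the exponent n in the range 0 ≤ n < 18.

Successive powers of 14 modulo 19:
  14^0=1  14^1=14  14^2=6  14^3=8  14^4=17  14^5=10
  14^6=7
So 14^6 ≡ 7 (mod 19), giving n = 6.

6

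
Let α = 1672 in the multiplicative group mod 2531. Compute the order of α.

The order of 1672 must divide p − 1 = 2530 = 2 · 5 · 11 · 23.
Divisors: 1, 2, 5, 10, 11, 22, 23, 46, 55, 110, 115, 230, 253, 506, 1265, 2530.
Check each in increasing order: 1672^1 ≡ 1672;  1672^2 ≡ 1360;  1672^5 ≡ 1009;  1672^10 ≡ 619;  1672^11 ≡ 2320;  1672^22 ≡ 1494;  1672^23 ≡ 2402;  1672^46 ≡ 1455;  1672^55 ≡ 1291;  1672^110 ≡ 1283;  1672^115 ≡ 1206;  1672^230 ≡ 1642;  1672^253 ≡ 786;  1672^506 ≡ 232;  1672^1265 ≡ 2530;  1672^2530 ≡ 1.
Smallest exponent giving 1 is 2530.

2530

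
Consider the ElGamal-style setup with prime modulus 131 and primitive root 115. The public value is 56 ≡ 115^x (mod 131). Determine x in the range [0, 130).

41

Baby-step giant-step with m = ceil(sqrt(130)) = 12.
Baby table (115^j mod 131 for j=0..11):
  0:1  1:115  2:125  3:96  4:36  5:79  6:46  7:50
  8:117  9:93  10:84  11:97
Giant step factor: 115^(-12) ≡ 59 (mod 131).
Scan 56·59^i mod 131 for i = 0, 1, …:
  i=0: 56   i=1: 29   i=2: 8   i=3: 79
Match at i=3, j=5: x = 3·12 + 5 = 41.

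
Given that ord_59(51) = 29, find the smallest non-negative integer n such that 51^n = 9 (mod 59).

14

Successive powers of 51 modulo 59:
  51^0=1  51^1=51  51^2=5  51^3=19  51^4=25  51^5=36
  51^6=7  51^7=3  51^8=35  51^9=15  51^10=57  51^11=16
  51^12=49  51^13=21  51^14=9
So 51^14 ≡ 9 (mod 59), giving n = 14.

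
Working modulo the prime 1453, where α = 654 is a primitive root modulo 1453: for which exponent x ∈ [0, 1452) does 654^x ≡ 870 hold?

705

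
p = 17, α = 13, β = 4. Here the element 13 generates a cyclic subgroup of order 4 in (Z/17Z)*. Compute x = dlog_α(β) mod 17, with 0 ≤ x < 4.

3

Successive powers of 13 modulo 17:
  13^0=1  13^1=13  13^2=16  13^3=4
So 13^3 ≡ 4 (mod 17), giving x = 3.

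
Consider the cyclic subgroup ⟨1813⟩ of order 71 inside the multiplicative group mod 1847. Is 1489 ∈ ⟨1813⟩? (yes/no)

1489 ∈ ⟨1813⟩ iff 1489^71 ≡ 1 (mod 1847), since |⟨1813⟩| = 71.
1489^71 mod 1847 = 123.
Since 123 ≠ 1, 1489 does not lie in the subgroup.

no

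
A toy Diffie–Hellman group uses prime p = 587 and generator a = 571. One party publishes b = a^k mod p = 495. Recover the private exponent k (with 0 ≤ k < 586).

18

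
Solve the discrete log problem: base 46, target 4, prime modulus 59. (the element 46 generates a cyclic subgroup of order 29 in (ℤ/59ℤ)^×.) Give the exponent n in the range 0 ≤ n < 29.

11

Successive powers of 46 modulo 59:
  46^0=1  46^1=46  46^2=51  46^3=45  46^4=5  46^5=53
  46^6=19  46^7=48  46^8=25  46^9=29  46^10=36  46^11=4
So 46^11 ≡ 4 (mod 59), giving n = 11.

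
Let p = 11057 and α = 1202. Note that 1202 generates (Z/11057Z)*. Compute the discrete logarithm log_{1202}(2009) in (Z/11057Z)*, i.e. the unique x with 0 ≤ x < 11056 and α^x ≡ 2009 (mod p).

Baby-step giant-step with m = ceil(sqrt(11056)) = 106.
Baby table (1202^j mod 11057 for j=0..105):
  0:1  1:1202  2:7394  3:8817  4:5428  5:826  6:8779  7:3980
  8:7336  9:5443  10:7799  11:9119  12:3551  13:300  14:6776  15:6800
  16:2477  17:3021  18:4546  19:2134  20:10901  21:457  22:7521  23:6673
  24:4621  25:3828  26:1544  27:9369  28:5512  29:2281  30:10683  31:3789
  32:9951  33:8485  34:4416  35:672  36:583  37:4175  38:9529  39:9863
  40:2222  41:6107  42:9823  43:9427  44:8886  45:10967  46:2390  47:9017
  48:2574  49:9045  50:3059  51:5994  52:6681  53:3180  54:7695  55:5738
  56:8565  57:1063  58:6171  59:9352  60:7192  61:9267  62:4535  63:11026
  64:6966  65:2983  66:3098  67:8644  68:7565  69:4276  70:9304  71:4781
  72:8179  73:1485  74:4793  75:489  76:1757  77:27  78:10340  79:612
  80:5862  81:2815  82:188  83:4836  84:7947  85:10103  86:3220  87:490
  88:2959  89:7421  90:8100  91:6040  92:6688  93:537  94:4168  95:1115
  96:2333  97:6845  98:1282  99:4041  100:3259  101:3140  102:3843  103:8517
  104:9709  105:5083
Giant step factor: 1202^(-106) ≡ 10378 (mod 11057).
Scan 2009·10378^i mod 11057 for i = 0, 1, …:
  i=0: 2009   i=1: 6957   i=2: 8593   i=3: 3449
  i=4: 2213   i=5: 1125   i=6: 10115   i=7: 9369
Match at i=7, j=27: x = 7·106 + 27 = 769.

769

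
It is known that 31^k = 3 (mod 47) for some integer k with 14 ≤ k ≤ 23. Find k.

22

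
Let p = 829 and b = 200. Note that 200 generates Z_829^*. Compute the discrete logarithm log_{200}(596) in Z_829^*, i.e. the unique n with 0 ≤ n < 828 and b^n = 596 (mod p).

213

Baby-step giant-step with m = ceil(sqrt(828)) = 29.
Baby table (200^j mod 829 for j=0..28):
  0:1  1:200  2:208  3:150  4:156  5:527  6:117  7:188
  8:295  9:141  10:14  11:313  12:425  13:442  14:526  15:746
  16:809  17:145  18:814  19:316  20:196  21:237  22:147  23:385
  24:732  25:496  26:549  27:372  28:619
Giant step factor: 200^(-29) ≡ 104 (mod 829).
Scan 596·104^i mod 829 for i = 0, 1, …:
  i=0: 596   i=1: 638   i=2: 32   i=3: 12
  i=4: 419   i=5: 468   i=6: 590   i=7: 14
Match at i=7, j=10: n = 7·29 + 10 = 213.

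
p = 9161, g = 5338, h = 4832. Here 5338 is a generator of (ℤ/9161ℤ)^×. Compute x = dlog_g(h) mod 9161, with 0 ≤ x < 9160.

5151

Baby-step giant-step with m = ceil(sqrt(9160)) = 96.
Baby table (5338^j mod 9161 for j=0..95):
  0:1  1:5338  2:3534  3:1993  4:2713  5:7614  6:5336  7:2019
  8:4086  9:7888  10:2188  11:8430  12:508  13:48  14:8877  15:4734
  16:4054  17:1970  18:8193  19:8781  20:5302  21:3747  22:3023  23:4253
  24:1556  25:6062  26:2304  27:4690  28:7368  29:2211  30:2950  31:8502
  32:82  33:7149  34:5797  35:7689  36:2602  37:1400  38:6985  39:660
  40:5256  41:5546  42:5357  43:4185  44:5012  45:3936  46:4195  47:3426
  48:2632  49:5803  50:3073  51:5484  52:4197  53:4941  54:539  55:628
  56:8499  57:2390  58:5708  59:8979  60:8711  61:7243  62:3714  63:928
  64:6724  65:9075  66:8143  67:7550  68:2661  69:4868  70:4788  71:8315
  72:425  73:5883  74:8707  75:4213  76:7900  77:2117  78:5033  79:6102
  80:5121  81:8635  82:4639  83:799  84:5197  85:2078  86:7554  87:5691
  88:682  89:3599  90:845  91:3398  92:8905  93:7622  94:2235  95:2808
Giant step factor: 5338^(-96) ≡ 59 (mod 9161).
Scan 4832·59^i mod 9161 for i = 0, 1, …:
  i=0: 4832   i=1: 1097   i=2: 596   i=3: 7681
  i=4: 4290   i=5: 5763   i=6: 1060   i=7: 7574
  i=8: 7138   i=9: 8897     …   i=52: 171
  i=53: 928
Match at i=53, j=63: x = 53·96 + 63 = 5151.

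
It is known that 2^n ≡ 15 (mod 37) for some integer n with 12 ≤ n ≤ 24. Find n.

13

Compute 2^12 mod 37 = 26, then multiply by 2 repeatedly:
  2^12=26  2^13=15
Found 15 at exponent 13.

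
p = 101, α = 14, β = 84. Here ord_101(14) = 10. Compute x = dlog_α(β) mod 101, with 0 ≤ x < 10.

8

Successive powers of 14 modulo 101:
  14^0=1  14^1=14  14^2=95  14^3=17  14^4=36  14^5=100
  14^6=87  14^7=6  14^8=84
So 14^8 ≡ 84 (mod 101), giving x = 8.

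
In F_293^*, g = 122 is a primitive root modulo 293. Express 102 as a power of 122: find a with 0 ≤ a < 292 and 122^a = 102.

Baby-step giant-step with m = ceil(sqrt(292)) = 18.
Baby table (122^j mod 293 for j=0..17):
  0:1  1:122  2:234  3:127  4:258  5:125  6:14  7:243
  8:53  9:20  10:96  11:285  12:196  13:179  14:156  15:280
  16:172  17:181
Giant step factor: 122^(-18) ≡ 178 (mod 293).
Scan 102·178^i mod 293 for i = 0, 1, …:
  i=0: 102   i=1: 283   i=2: 271   i=3: 186
  i=4: 292   i=5: 115   i=6: 253   i=7: 205
  i=8: 158   i=9: 289   i=10: 167   i=11: 133
  i=12: 234
Match at i=12, j=2: a = 12·18 + 2 = 218.

218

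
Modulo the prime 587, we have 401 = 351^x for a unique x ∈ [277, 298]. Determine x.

Compute 351^277 mod 587 = 287, then multiply by 351 repeatedly:
  351^277=287  351^278=360  351^279=155  351^280=401
Found 401 at exponent 280.

280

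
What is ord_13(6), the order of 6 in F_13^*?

12

The order of 6 must divide p − 1 = 12 = 2^2 · 3.
Divisors: 1, 2, 3, 4, 6, 12.
Check each in increasing order: 6^1 ≡ 6;  6^2 ≡ 10;  6^3 ≡ 8;  6^4 ≡ 9;  6^6 ≡ 12;  6^12 ≡ 1.
Smallest exponent giving 1 is 12.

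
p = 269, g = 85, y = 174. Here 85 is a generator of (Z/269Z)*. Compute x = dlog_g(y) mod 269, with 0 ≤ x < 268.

Baby-step giant-step with m = ceil(sqrt(268)) = 17.
Baby table (85^j mod 269 for j=0..16):
  0:1  1:85  2:231  3:267  4:99  5:76  6:4  7:71
  8:117  9:261  10:127  11:35  12:16  13:15  14:199  15:237
  16:239
Giant step factor: 85^(-17) ≡ 98 (mod 269).
Scan 174·98^i mod 269 for i = 0, 1, …:
  i=0: 174   i=1: 105   i=2: 68   i=3: 208
  i=4: 209   i=5: 38   i=6: 227   i=7: 188
  i=8: 132   i=9: 24   i=10: 200   i=11: 232
  i=12: 140   i=13: 1
Match at i=13, j=0: x = 13·17 + 0 = 221.

221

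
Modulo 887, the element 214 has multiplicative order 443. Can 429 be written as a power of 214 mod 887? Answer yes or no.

yes

429 ∈ ⟨214⟩ iff 429^443 ≡ 1 (mod 887), since |⟨214⟩| = 443.
429^443 mod 887 = 1.
Since 1 = 1, 429 lies in the subgroup.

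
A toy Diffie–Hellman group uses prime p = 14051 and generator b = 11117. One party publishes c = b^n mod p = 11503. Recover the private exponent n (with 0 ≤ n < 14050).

12742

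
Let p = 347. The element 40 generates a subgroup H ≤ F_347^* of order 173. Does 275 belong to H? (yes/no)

275 ∈ ⟨40⟩ iff 275^173 ≡ 1 (mod 347), since |⟨40⟩| = 173.
275^173 mod 347 = 1.
Since 1 = 1, 275 lies in the subgroup.

yes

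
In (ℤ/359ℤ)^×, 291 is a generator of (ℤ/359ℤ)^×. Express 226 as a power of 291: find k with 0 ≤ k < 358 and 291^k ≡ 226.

27

Successive powers of 291 modulo 359:
  291^0=1  291^1=291  291^2=316  291^3=52  291^4=54  291^5=277
  291^6=191  291^7=295  291^8=44  291^9=239  291^10=262  291^11=134
  291^12=222  291^13=341  291^14=147  291^15=56  291^16=141  291^17=105
  291^18=40  291^19=152  291^20=75  291^21=285  291^22=6  291^23=310
  291^24=101  291^25=312  291^26=324  291^27=226
So 291^27 ≡ 226 (mod 359), giving k = 27.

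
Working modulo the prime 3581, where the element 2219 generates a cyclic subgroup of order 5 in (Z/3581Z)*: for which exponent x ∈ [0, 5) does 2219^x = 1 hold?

Successive powers of 2219 modulo 3581:
  2219^0=1
So 2219^0 ≡ 1 (mod 3581), giving x = 0.

0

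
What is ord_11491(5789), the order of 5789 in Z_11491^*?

The order of 5789 must divide p − 1 = 11490 = 2 · 3 · 5 · 383.
Divisors: 1, 2, 3, 5, 6, 10, 15, 30, 383, 766, 1149, 1915, 2298, 3830, 5745, 11490.
Check each in increasing order: 5789^1 ≡ 5789;  5789^2 ≡ 4765;  5789^3 ≡ 6185;  5789^5 ≡ 8601;  5789^6 ≡ 686;  5789^10 ≡ 9634;  5789^15 ≡ 433;  5789^30 ≡ 3633;  5789^383 ≡ 3850;  5789^766 ≡ 10601;  5789^1149 ≡ 9309;  5789^1915 ≡ 1.
Smallest exponent giving 1 is 1915.

1915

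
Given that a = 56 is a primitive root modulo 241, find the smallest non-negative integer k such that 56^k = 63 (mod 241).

215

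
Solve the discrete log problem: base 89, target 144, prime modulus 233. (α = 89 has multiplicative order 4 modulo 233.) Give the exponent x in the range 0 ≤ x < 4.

3

Successive powers of 89 modulo 233:
  89^0=1  89^1=89  89^2=232  89^3=144
So 89^3 ≡ 144 (mod 233), giving x = 3.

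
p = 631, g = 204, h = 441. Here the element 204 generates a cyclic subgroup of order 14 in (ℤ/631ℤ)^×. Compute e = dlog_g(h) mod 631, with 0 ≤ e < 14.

Successive powers of 204 modulo 631:
  204^0=1  204^1=204  204^2=601  204^3=190  204^4=269  204^5=610
  204^6=133  204^7=630  204^8=427  204^9=30  204^10=441
So 204^10 ≡ 441 (mod 631), giving e = 10.

10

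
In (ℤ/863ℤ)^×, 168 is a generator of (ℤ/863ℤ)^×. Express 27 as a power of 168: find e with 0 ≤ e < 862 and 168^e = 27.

448

Baby-step giant-step with m = ceil(sqrt(862)) = 30.
Baby table (168^j mod 863 for j=0..29):
  0:1  1:168  2:608  3:310  4:300  5:346  6:307  7:659
  8:248  9:240  10:622  11:73  12:182  13:371  14:192  15:325
  16:231  17:836  18:642  19:844  20:260  21:530  22:151  23:341
  24:330  25:208  26:424  27:466  28:618  29:264
Giant step factor: 168^(-30) ≡ 835 (mod 863).
Scan 27·835^i mod 863 for i = 0, 1, …:
  i=0: 27   i=1: 107   i=2: 456   i=3: 177
  i=4: 222   i=5: 688   i=6: 585   i=7: 17
  i=8: 387   i=9: 383     …   i=13: 656
  i=14: 618
Match at i=14, j=28: e = 14·30 + 28 = 448.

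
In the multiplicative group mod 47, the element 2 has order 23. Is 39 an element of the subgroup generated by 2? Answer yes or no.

no

39 ∈ ⟨2⟩ iff 39^23 ≡ 1 (mod 47), since |⟨2⟩| = 23.
39^23 mod 47 = 46.
Since 46 ≠ 1, 39 does not lie in the subgroup.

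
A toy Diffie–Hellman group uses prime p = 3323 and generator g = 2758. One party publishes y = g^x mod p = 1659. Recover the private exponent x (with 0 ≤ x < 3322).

1511

Baby-step giant-step with m = ceil(sqrt(3322)) = 58.
Baby table (2758^j mod 3323 for j=0..57):
  0:1  1:2758  2:217  3:346  4:567  5:1976  6:88  7:125
  8:2481  9:541  10:51  11:1092  12:1098  13:1031  14:2333  15:1086
  16:1165  17:3052  18:257  19:1007  20:2601  21:2524  22:2830  23:2736
  24:2678  25:2218  26:2924  27:2794  28:3138  29:1512  30:3054  31:2450
  32:1441  33:3293  34:335  35:136  36:2912  37:2928  38:534  39:683
  40:2896  41:1999  42:385  43:1793  44:470  45:290  46:2300  47:3116
  48:650  49:1603  50:1484  51:2259  52:3020  53:1722  54:709  55:1498
  56:995  57:2735
Giant step factor: 2758^(-58) ≡ 2783 (mod 3323).
Scan 1659·2783^i mod 3323 for i = 0, 1, …:
  i=0: 1659   i=1: 1350   i=2: 2060   i=3: 805
  i=4: 613   i=5: 1280   i=6: 3307   i=7: 1994
  i=8: 3215   i=9: 1829     …   i=25: 2227
  i=26: 346
Match at i=26, j=3: x = 26·58 + 3 = 1511.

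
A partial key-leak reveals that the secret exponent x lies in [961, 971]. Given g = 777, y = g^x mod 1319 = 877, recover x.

961

Compute 777^961 mod 1319 = 877, then multiply by 777 repeatedly:
  777^961=877
Found 877 at exponent 961.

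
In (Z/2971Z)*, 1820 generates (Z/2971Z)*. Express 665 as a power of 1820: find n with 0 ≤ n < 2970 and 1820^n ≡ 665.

Baby-step giant-step with m = ceil(sqrt(2970)) = 55.
Baby table (1820^j mod 2971 for j=0..54):
  0:1  1:1820  2:2706  3:1973  4:1892  5:51  6:719  7:1340
  8:2580  9:1420  10:2601  11:1017  12:7  13:856  14:1116  15:1927
  16:1360  17:357  18:2062  19:467  20:234  21:1027  22:381  23:1177
  24:49  25:50  26:1870  27:1605  28:607  29:2499  30:2550  31:298
  32:1638  33:1247  34:2667  35:2297  36:343  37:350  38:1206  39:2322
  40:1278  41:2638  42:24  43:2086  44:2553  45:2787  46:843  47:1224
  48:2401  49:2450  50:2500  51:1399  52:33  53:640  54:168
Giant step factor: 1820^(-55) ≡ 1691 (mod 2971).
Scan 665·1691^i mod 2971 for i = 0, 1, …:
  i=0: 665   i=1: 1477   i=2: 1967   i=3: 1648
  i=4: 2941   i=5: 2748   i=6: 224   i=7: 1467
  i=8: 2883   i=9: 2713     …   i=22: 1650
  i=23: 381
Match at i=23, j=22: n = 23·55 + 22 = 1287.

1287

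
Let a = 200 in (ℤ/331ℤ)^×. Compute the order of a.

The order of 200 must divide p − 1 = 330 = 2 · 3 · 5 · 11.
Divisors: 1, 2, 3, 5, 6, 10, 11, 15, 22, 30, 33, 55, 66, 110, 165, 330.
Check each in increasing order: 200^1 ≡ 200;  200^2 ≡ 280;  200^3 ≡ 61;  200^5 ≡ 199;  200^6 ≡ 80;  200^10 ≡ 212;  200^11 ≡ 32;  200^15 ≡ 151;  200^22 ≡ 31;  200^30 ≡ 293;  200^33 ≡ 330;  200^55 ≡ 300;  200^66 ≡ 1.
Smallest exponent giving 1 is 66.

66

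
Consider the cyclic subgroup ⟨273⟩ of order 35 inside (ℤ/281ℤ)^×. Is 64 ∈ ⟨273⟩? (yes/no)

yes

64 ∈ ⟨273⟩ iff 64^35 ≡ 1 (mod 281), since |⟨273⟩| = 35.
64^35 mod 281 = 1.
Since 1 = 1, 64 lies in the subgroup.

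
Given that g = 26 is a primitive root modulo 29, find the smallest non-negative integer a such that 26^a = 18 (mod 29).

Successive powers of 26 modulo 29:
  26^0=1  26^1=26  26^2=9  26^3=2  26^4=23  26^5=18
So 26^5 ≡ 18 (mod 29), giving a = 5.

5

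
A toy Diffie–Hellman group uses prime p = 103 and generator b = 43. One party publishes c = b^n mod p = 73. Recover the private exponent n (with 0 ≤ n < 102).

Baby-step giant-step with m = ceil(sqrt(102)) = 11.
Baby table (43^j mod 103 for j=0..10):
  0:1  1:43  2:98  3:94  4:25  5:45  6:81  7:84
  8:7  9:95  10:68
Giant step factor: 43^(-11) ≡ 85 (mod 103).
Scan 73·85^i mod 103 for i = 0, 1, …:
  i=0: 73   i=1: 25
Match at i=1, j=4: n = 1·11 + 4 = 15.

15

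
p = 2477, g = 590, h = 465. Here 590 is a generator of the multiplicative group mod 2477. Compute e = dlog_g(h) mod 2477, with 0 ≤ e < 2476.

1674

Baby-step giant-step with m = ceil(sqrt(2476)) = 50.
Baby table (590^j mod 2477 for j=0..49):
  0:1  1:590  2:1320  3:1022  4:1069  5:1552  6:1667  7:161
  8:864  9:1975  10:1060  11:1196  12:2172  13:871  14:1151  15:392
  16:919  17:2224  18:1827  19:435  20:1519  21:2013  22:1187  23:1816
  24:1376  25:1861  26:679  27:1813  28:2083  29:378  30:90  31:1083
  32:2381  33:331  34:2084  35:968  36:1410  37:2105  38:973  39:1883
  40:1274  41:1129  42:2274  43:1603  44:2033  45:602  46:969  47:2000
  48:948  49:1995
Giant step factor: 590^(-50) ≡ 1627 (mod 2477).
Scan 465·1627^i mod 2477 for i = 0, 1, …:
  i=0: 465   i=1: 1070   i=2: 2036   i=3: 823
  i=4: 1441   i=5: 1265   i=6: 2245   i=7: 1517
  i=8: 1067   i=9: 2109     …   i=32: 2149
  i=33: 1376
Match at i=33, j=24: e = 33·50 + 24 = 1674.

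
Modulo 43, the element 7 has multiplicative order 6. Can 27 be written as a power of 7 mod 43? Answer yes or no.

⟨7⟩ has order 6; its elements mod 43 are {1, 6, 7, 36, 37, 42}.
27 is not in this set.

no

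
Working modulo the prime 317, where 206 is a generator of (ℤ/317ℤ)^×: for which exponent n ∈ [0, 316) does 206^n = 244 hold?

216

Baby-step giant-step with m = ceil(sqrt(316)) = 18.
Baby table (206^j mod 317 for j=0..17):
  0:1  1:206  2:275  3:224  4:179  5:102  6:90  7:154
  8:24  9:189  10:260  11:304  12:175  13:229  14:258  15:209
  16:259  17:98
Giant step factor: 206^(-18) ≡ 168 (mod 317).
Scan 244·168^i mod 317 for i = 0, 1, …:
  i=0: 244   i=1: 99   i=2: 148   i=3: 138
  i=4: 43   i=5: 250   i=6: 156   i=7: 214
  i=8: 131   i=9: 135   i=10: 173   i=11: 217
  i=12: 1
Match at i=12, j=0: n = 12·18 + 0 = 216.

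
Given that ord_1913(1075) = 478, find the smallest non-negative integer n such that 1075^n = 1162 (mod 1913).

454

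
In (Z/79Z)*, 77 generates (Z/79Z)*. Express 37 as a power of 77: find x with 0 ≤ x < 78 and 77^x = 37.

73

Baby-step giant-step with m = ceil(sqrt(78)) = 9.
Baby table (77^j mod 79 for j=0..8):
  0:1  1:77  2:4  3:71  4:16  5:47  6:64  7:30
  8:19
Giant step factor: 77^(-9) ≡ 27 (mod 79).
Scan 37·27^i mod 79 for i = 0, 1, …:
  i=0: 37   i=1: 51   i=2: 34   i=3: 49
  i=4: 59   i=5: 13   i=6: 35   i=7: 76
  i=8: 77
Match at i=8, j=1: x = 8·9 + 1 = 73.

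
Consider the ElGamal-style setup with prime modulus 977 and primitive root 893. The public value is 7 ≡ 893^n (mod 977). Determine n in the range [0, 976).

346

Baby-step giant-step with m = ceil(sqrt(976)) = 32.
Baby table (893^j mod 977 for j=0..31):
  0:1  1:893  2:217  3:335  4:193  5:397  6:847  7:173
  8:123  9:415  10:312  11:171  12:291  13:958  14:619  15:762
  16:474  17:241  18:273  19:516  20:621  21:594  22:908  23:911
  24:659  25:333  26:361  27:940  28:177  29:764  30:306  31:675
Giant step factor: 893^(-32) ≡ 431 (mod 977).
Scan 7·431^i mod 977 for i = 0, 1, …:
  i=0: 7   i=1: 86   i=2: 917   i=3: 519
  i=4: 933   i=5: 576   i=6: 98   i=7: 227
  i=8: 137   i=9: 427   i=10: 361
Match at i=10, j=26: n = 10·32 + 26 = 346.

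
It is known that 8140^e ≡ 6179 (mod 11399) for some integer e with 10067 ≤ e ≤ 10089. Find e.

10068

Compute 8140^10067 mod 11399 = 2436, then multiply by 8140 repeatedly:
  8140^10067=2436  8140^10068=6179
Found 6179 at exponent 10068.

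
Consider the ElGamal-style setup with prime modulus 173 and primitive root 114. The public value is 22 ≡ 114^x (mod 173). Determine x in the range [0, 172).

Baby-step giant-step with m = ceil(sqrt(172)) = 14.
Baby table (114^j mod 173 for j=0..13):
  0:1  1:114  2:21  3:145  4:95  5:104  6:92  7:108
  8:29  9:19  10:90  11:53  12:160  13:75
Giant step factor: 114^(-14) ≡ 64 (mod 173).
Scan 22·64^i mod 173 for i = 0, 1, …:
  i=0: 22   i=1: 24   i=2: 152   i=3: 40
  i=4: 138   i=5: 9   i=6: 57   i=7: 15
  i=8: 95
Match at i=8, j=4: x = 8·14 + 4 = 116.

116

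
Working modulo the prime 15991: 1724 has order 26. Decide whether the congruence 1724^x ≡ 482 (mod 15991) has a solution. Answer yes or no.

482 ∈ ⟨1724⟩ iff 482^26 ≡ 1 (mod 15991), since |⟨1724⟩| = 26.
482^26 mod 15991 = 1.
Since 1 = 1, 482 lies in the subgroup.

yes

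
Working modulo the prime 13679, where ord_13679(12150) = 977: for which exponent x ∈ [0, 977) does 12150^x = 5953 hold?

875

Baby-step giant-step with m = ceil(sqrt(977)) = 32.
Baby table (12150^j mod 13679 for j=0..31):
  0:1  1:12150  2:12411  3:10033  4:7381  5:13305  6:11007  7:9146
  8:9383  9:2664  10:3086  11:761  12:12825  13:6261  14:2231  15:8551
  16:2645  17:4779  18:11174  19:25  20:2812  21:9337  22:4603  23:6698
  24:4329  25:1595  26:9786  27:2032  28:11884  29:8755  30:5346  31:6008
Giant step factor: 12150^(-32) ≡ 1484 (mod 13679).
Scan 5953·1484^i mod 13679 for i = 0, 1, …:
  i=0: 5953   i=1: 11297   i=2: 7973   i=3: 13276
  i=4: 3824   i=5: 11710   i=6: 5310   i=7: 936
  i=8: 7445   i=9: 9427     …   i=26: 12472
  i=27: 761
Match at i=27, j=11: x = 27·32 + 11 = 875.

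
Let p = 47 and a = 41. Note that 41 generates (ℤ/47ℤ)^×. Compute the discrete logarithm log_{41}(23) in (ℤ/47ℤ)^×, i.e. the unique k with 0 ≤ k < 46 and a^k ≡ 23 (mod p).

31

Baby-step giant-step with m = ceil(sqrt(46)) = 7.
Baby table (41^j mod 47 for j=0..6):
  0:1  1:41  2:36  3:19  4:27  5:26  6:32
Giant step factor: 41^(-7) ≡ 35 (mod 47).
Scan 23·35^i mod 47 for i = 0, 1, …:
  i=0: 23   i=1: 6   i=2: 22   i=3: 18
  i=4: 19
Match at i=4, j=3: k = 4·7 + 3 = 31.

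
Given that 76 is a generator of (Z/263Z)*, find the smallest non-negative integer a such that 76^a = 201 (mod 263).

203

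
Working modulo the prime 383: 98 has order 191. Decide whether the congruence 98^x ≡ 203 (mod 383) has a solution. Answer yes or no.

203 ∈ ⟨98⟩ iff 203^191 ≡ 1 (mod 383), since |⟨98⟩| = 191.
203^191 mod 383 = 1.
Since 1 = 1, 203 lies in the subgroup.

yes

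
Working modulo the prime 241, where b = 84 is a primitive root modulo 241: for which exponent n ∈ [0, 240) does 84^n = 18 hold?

Baby-step giant-step with m = ceil(sqrt(240)) = 16.
Baby table (84^j mod 241 for j=0..15):
  0:1  1:84  2:67  3:85  4:151  5:152  6:236  7:62
  8:147  9:57  10:209  11:204  12:25  13:172  14:229  15:197
Giant step factor: 84^(-16) ≡ 119 (mod 241).
Scan 18·119^i mod 241 for i = 0, 1, …:
  i=0: 18   i=1: 214   i=2: 161   i=3: 120
  i=4: 61   i=5: 29   i=6: 77   i=7: 5
  i=8: 113   i=9: 192     …   i=13: 8
  i=14: 229
Match at i=14, j=14: n = 14·16 + 14 = 238.

238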